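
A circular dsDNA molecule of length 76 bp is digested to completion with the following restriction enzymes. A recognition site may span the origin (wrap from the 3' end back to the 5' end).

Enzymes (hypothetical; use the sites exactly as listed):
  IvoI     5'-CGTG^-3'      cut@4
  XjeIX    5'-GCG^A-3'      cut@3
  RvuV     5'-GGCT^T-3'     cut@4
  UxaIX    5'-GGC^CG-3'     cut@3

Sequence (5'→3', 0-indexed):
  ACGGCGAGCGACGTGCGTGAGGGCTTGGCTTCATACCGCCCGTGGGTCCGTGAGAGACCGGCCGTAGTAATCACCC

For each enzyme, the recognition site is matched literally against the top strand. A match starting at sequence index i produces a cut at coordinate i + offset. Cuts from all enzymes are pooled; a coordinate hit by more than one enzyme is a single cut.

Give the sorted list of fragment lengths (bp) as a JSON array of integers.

Per-enzyme occurrences:
  IvoI (CGTG, off=4): starts [11, 15, 40, 48] → cuts [15, 19, 44, 52]
  XjeIX (GCGA, off=3): starts [3, 7] → cuts [6, 10]
  RvuV (GGCTT, off=4): starts [21, 26] → cuts [25, 30]
  UxaIX (GGCCG, off=3): starts [59] → cuts [62]

All cut coordinates (distinct, sorted): [6, 10, 15, 19, 25, 30, 44, 52, 62]

Fragments:
  6→10: 4 bp
  10→15: 5 bp
  15→19: 4 bp
  19→25: 6 bp
  25→30: 5 bp
  30→44: 14 bp
  44→52: 8 bp
  52→62: 10 bp
  62→6 (wrap): 76-62+6 = 20 bp

[4,4,5,5,6,8,10,14,20]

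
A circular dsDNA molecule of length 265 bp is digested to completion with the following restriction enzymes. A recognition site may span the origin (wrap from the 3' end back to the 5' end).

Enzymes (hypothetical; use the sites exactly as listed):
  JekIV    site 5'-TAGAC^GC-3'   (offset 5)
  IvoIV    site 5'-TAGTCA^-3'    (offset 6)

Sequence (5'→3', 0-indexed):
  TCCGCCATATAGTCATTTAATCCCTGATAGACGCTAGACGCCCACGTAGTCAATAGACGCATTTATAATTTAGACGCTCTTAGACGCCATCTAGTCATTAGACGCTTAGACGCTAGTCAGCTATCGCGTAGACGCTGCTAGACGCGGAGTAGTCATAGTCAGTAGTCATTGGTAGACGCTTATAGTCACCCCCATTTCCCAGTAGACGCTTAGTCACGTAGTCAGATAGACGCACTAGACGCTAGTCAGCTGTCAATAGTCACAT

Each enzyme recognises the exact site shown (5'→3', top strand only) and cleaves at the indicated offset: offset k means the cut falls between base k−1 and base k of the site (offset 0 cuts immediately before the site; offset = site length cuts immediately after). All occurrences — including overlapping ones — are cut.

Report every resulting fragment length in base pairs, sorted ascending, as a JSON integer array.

Site scan:
  JekIV TAGACGC/5: at [27, 34, 53, 70, 80, 98, 106, 128, 138, 172, 202, 226, 235] ⇒ [32, 39, 58, 75, 85, 103, 111, 133, 143, 177, 207, 231, 240]
  IvoIV TAGTCA/6: at [9, 46, 91, 113, 149, 155, 162, 182, 210, 218, 242, 256] ⇒ [15, 52, 97, 119, 155, 161, 168, 188, 216, 224, 248, 262]

Pooled cuts: [15, 32, 39, 52, 58, 75, 85, 97, 103, 111, 119, 133, 143, 155, 161, 168, 177, 188, 207, 216, 224, 231, 240, 248, 262]

Fragments:
  15→32: 17 bp
  32→39: 7 bp
  39→52: 13 bp
  52→58: 6 bp
  58→75: 17 bp
  75→85: 10 bp
  85→97: 12 bp
  97→103: 6 bp
  103→111: 8 bp
  111→119: 8 bp
  119→133: 14 bp
  133→143: 10 bp
  143→155: 12 bp
  155→161: 6 bp
  161→168: 7 bp
  168→177: 9 bp
  177→188: 11 bp
  188→207: 19 bp
  207→216: 9 bp
  216→224: 8 bp
  224→231: 7 bp
  231→240: 9 bp
  240→248: 8 bp
  248→262: 14 bp
  262→15 (wrap): 265-262+15 = 18 bp

[6,6,6,7,7,7,8,8,8,8,9,9,9,10,10,11,12,12,13,14,14,17,17,18,19]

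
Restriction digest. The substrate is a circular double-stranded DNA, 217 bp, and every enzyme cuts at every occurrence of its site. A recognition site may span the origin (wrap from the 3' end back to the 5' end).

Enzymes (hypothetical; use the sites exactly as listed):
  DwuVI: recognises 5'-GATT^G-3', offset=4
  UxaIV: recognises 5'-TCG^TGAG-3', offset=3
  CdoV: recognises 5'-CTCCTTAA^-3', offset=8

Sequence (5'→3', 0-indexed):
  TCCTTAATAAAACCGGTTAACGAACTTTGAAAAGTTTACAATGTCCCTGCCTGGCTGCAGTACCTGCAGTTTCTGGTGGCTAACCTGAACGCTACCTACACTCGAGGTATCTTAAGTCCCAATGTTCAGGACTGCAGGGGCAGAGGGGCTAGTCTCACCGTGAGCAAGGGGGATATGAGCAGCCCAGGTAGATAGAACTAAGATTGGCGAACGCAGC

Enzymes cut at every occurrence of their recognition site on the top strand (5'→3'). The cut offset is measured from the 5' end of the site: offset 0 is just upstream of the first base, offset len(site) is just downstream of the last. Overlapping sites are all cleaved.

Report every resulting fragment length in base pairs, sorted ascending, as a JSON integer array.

Site scan:
  DwuVI GATTG/4: at [201] ⇒ [205]
  UxaIV (TCGTGAG, off=3): no sites
  CdoV CTCCTTAA/8: at [216] ⇒ [7]

Pooled cuts: [7, 205]

Fragments:
  7→205: 198 bp
  205→7 (wrap): 217-205+7 = 19 bp

[19,198]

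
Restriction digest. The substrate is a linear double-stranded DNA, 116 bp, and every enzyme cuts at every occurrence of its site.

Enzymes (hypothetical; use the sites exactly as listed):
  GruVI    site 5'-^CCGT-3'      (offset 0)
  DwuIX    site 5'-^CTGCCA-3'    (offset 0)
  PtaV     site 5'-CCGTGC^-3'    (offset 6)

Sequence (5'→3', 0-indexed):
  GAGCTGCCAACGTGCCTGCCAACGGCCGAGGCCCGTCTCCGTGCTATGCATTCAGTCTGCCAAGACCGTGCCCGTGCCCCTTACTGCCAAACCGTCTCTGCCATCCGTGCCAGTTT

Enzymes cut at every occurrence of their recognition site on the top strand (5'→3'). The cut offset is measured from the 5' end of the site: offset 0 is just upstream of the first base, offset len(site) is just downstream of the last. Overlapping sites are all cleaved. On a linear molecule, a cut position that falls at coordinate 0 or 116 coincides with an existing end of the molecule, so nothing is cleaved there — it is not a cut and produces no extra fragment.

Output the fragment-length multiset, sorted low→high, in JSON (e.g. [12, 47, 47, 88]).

[3,6,6,6,6,6,6,6,6,7,8,9,12,12,17]

Scan for sites:
  GruVI (CCGT, off=0): starts [32, 38, 65, 71, 91, 104] → cuts [32, 38, 65, 71, 91, 104]
  DwuIX (CTGCCA, off=0): starts [3, 15, 56, 83, 97] → cuts [3, 15, 56, 83, 97]
  PtaV (CCGTGC, off=6): starts [38, 65, 71, 104] → cuts [44, 71, 77, 110]

Pooled cuts: [3, 15, 32, 38, 44, 56, 65, 71, 77, 83, 91, 97, 104, 110]

Fragment lengths:
  [0,3): 3 bp
  [3,15): 12 bp
  [15,32): 17 bp
  [32,38): 6 bp
  [38,44): 6 bp
  [44,56): 12 bp
  [56,65): 9 bp
  [65,71): 6 bp
  [71,77): 6 bp
  [77,83): 6 bp
  [83,91): 8 bp
  [91,97): 6 bp
  [97,104): 7 bp
  [104,110): 6 bp
  [110,116): 6 bp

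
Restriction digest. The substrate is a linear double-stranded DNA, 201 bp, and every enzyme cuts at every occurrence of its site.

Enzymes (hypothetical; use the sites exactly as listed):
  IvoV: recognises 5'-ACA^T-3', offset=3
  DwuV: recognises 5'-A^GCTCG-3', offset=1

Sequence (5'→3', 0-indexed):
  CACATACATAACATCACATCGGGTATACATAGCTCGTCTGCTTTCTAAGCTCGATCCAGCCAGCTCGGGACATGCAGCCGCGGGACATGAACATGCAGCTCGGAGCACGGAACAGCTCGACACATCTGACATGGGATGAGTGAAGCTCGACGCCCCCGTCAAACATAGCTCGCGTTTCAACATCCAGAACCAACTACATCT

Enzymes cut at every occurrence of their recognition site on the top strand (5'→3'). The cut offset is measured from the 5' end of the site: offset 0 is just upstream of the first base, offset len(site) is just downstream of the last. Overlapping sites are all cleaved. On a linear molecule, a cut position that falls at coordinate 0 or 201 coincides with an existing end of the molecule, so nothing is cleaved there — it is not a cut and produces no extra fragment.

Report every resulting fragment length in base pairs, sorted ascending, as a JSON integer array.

[2,2,3,4,4,4,5,5,6,7,10,10,11,13,14,15,15,16,17,17,21]

Scan for sites:
  IvoV ACAT/3: at [1, 5, 10, 15, 26, 69, 84, 90, 121, 128, 162, 179, 195] ⇒ [4, 8, 13, 18, 29, 72, 87, 93, 124, 131, 165, 182, 198]
  DwuV AGCTCG/1: at [30, 47, 61, 96, 113, 143, 166] ⇒ [31, 48, 62, 97, 114, 144, 167]

Pooled cuts: [4, 8, 13, 18, 29, 31, 48, 62, 72, 87, 93, 97, 114, 124, 131, 144, 165, 167, 182, 198]

Fragments:
  [0,4): 4 bp
  [4,8): 4 bp
  [8,13): 5 bp
  [13,18): 5 bp
  [18,29): 11 bp
  [29,31): 2 bp
  [31,48): 17 bp
  [48,62): 14 bp
  [62,72): 10 bp
  [72,87): 15 bp
  [87,93): 6 bp
  [93,97): 4 bp
  [97,114): 17 bp
  [114,124): 10 bp
  [124,131): 7 bp
  [131,144): 13 bp
  [144,165): 21 bp
  [165,167): 2 bp
  [167,182): 15 bp
  [182,198): 16 bp
  [198,201): 3 bp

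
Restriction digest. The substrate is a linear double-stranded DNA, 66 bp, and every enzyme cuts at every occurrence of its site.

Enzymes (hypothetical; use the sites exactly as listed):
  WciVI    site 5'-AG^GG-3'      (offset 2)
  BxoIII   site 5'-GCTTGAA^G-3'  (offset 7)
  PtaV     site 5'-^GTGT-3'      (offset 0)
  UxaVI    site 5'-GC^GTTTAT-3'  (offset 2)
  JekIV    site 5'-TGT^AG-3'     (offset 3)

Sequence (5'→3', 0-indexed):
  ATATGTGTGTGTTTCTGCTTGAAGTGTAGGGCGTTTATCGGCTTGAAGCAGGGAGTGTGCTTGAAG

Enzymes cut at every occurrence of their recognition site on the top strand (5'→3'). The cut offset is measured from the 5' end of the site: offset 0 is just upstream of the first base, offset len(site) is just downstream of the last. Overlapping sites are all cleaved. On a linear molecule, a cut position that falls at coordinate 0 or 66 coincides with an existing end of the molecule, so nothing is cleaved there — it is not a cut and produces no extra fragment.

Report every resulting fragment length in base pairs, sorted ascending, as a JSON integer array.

[1,2,2,2,3,3,4,4,4,11,15,15]

Scan for sites:
  WciVI (AGGG, off=2): starts [27, 49] → cuts [29, 51]
  BxoIII (GCTTGAAG, off=7): starts [16, 40, 58] → cuts [23, 47, 65]
  PtaV (GTGT, off=0): starts [4, 6, 8, 23, 54] → cuts [4, 6, 8, 23, 54]
  UxaVI (GCGTTTAT, off=2): starts [30] → cuts [32]
  JekIV (TGTAG, off=3): starts [24] → cuts [27]

Pooled cuts: [4, 6, 8, 23, 27, 29, 32, 47, 51, 54, 65]

Fragment lengths:
  [0,4): 4 bp
  [4,6): 2 bp
  [6,8): 2 bp
  [8,23): 15 bp
  [23,27): 4 bp
  [27,29): 2 bp
  [29,32): 3 bp
  [32,47): 15 bp
  [47,51): 4 bp
  [51,54): 3 bp
  [54,65): 11 bp
  [65,66): 1 bp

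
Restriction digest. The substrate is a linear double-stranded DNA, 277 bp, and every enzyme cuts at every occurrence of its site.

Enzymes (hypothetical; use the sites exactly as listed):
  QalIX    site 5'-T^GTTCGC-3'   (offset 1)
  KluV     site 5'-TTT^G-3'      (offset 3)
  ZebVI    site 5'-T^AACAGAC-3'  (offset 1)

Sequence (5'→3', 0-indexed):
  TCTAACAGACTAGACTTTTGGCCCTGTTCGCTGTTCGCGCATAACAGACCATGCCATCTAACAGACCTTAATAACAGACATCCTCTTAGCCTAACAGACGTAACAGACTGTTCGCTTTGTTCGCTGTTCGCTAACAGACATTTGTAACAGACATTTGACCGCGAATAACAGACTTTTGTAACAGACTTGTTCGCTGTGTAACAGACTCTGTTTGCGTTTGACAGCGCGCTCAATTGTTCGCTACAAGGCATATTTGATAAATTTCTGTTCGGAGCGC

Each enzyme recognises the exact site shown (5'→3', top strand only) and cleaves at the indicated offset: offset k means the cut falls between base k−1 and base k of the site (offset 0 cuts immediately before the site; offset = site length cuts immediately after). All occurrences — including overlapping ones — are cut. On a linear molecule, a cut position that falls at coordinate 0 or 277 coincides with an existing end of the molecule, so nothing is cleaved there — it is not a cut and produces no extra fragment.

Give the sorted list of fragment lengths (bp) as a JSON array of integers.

Scan for sites:
  QalIX TGTTCGC/1: at [24, 31, 108, 117, 124, 187, 234] ⇒ [25, 32, 109, 118, 125, 188, 235]
  KluV TTTG/3: at [16, 115, 140, 153, 174, 210, 216, 252] ⇒ [19, 118, 143, 156, 177, 213, 219, 255]
  ZebVI TAACAGAC/1: at [2, 41, 58, 71, 91, 100, 131, 144, 165, 178, 198] ⇒ [3, 42, 59, 72, 92, 101, 132, 145, 166, 179, 199]

Pooled cuts: [3, 19, 25, 32, 42, 59, 72, 92, 101, 109, 118, 125, 132, 143, 145, 156, 166, 177, 179, 188, 199, 213, 219, 235, 255]

Fragment lengths:
  [0,3): 3 bp
  [3,19): 16 bp
  [19,25): 6 bp
  [25,32): 7 bp
  [32,42): 10 bp
  [42,59): 17 bp
  [59,72): 13 bp
  [72,92): 20 bp
  [92,101): 9 bp
  [101,109): 8 bp
  [109,118): 9 bp
  [118,125): 7 bp
  [125,132): 7 bp
  [132,143): 11 bp
  [143,145): 2 bp
  [145,156): 11 bp
  [156,166): 10 bp
  [166,177): 11 bp
  [177,179): 2 bp
  [179,188): 9 bp
  [188,199): 11 bp
  [199,213): 14 bp
  [213,219): 6 bp
  [219,235): 16 bp
  [235,255): 20 bp
  [255,277): 22 bp

[2,2,3,6,6,7,7,7,8,9,9,9,10,10,11,11,11,11,13,14,16,16,17,20,20,22]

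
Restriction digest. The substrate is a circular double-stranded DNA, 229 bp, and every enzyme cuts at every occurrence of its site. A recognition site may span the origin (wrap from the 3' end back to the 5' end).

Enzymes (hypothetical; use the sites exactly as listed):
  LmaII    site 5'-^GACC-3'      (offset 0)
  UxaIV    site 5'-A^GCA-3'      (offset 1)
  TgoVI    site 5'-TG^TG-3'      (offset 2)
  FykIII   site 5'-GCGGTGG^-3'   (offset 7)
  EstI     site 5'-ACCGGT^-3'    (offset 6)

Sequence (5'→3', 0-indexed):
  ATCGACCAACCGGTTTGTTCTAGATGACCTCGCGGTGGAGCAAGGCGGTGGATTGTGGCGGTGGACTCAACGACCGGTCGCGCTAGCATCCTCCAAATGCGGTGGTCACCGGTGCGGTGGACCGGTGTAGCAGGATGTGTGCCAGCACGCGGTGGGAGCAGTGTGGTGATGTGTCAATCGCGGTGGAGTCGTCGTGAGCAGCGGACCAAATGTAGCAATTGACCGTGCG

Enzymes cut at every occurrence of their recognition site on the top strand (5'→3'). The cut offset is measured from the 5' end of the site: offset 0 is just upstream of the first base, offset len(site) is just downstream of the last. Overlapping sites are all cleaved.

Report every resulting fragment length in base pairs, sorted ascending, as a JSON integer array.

[1,1,2,2,3,4,5,6,6,6,6,6,7,7,7,8,8,8,9,11,11,11,11,11,12,12,13,15,20]

Site scan:
  LmaII GACC/0: at [3, 25, 71, 119, 203, 220] ⇒ [3, 25, 71, 119, 203, 220]
  UxaIV AGCA/1: at [38, 84, 128, 143, 156, 196, 213] ⇒ [39, 85, 129, 144, 157, 197, 214]
  TgoVI TGTG/2: at [53, 135, 137, 161, 169] ⇒ [55, 137, 139, 163, 171]
  FykIII GCGGTGG/7: at [31, 44, 57, 98, 113, 148, 179] ⇒ [38, 51, 64, 105, 120, 155, 186]
  EstI ACCGGT/6: at [8, 72, 107, 120] ⇒ [14, 78, 113, 126]

All cut coordinates (distinct, sorted): [3, 14, 25, 38, 39, 51, 55, 64, 71, 78, 85, 105, 113, 119, 120, 126, 129, 137, 139, 144, 155, 157, 163, 171, 186, 197, 203, 214, 220]

Fragment lengths:
  3→14: 11 bp
  14→25: 11 bp
  25→38: 13 bp
  38→39: 1 bp
  39→51: 12 bp
  51→55: 4 bp
  55→64: 9 bp
  64→71: 7 bp
  71→78: 7 bp
  78→85: 7 bp
  85→105: 20 bp
  105→113: 8 bp
  113→119: 6 bp
  119→120: 1 bp
  120→126: 6 bp
  126→129: 3 bp
  129→137: 8 bp
  137→139: 2 bp
  139→144: 5 bp
  144→155: 11 bp
  155→157: 2 bp
  157→163: 6 bp
  163→171: 8 bp
  171→186: 15 bp
  186→197: 11 bp
  197→203: 6 bp
  203→214: 11 bp
  214→220: 6 bp
  220→3 (wrap): 229-220+3 = 12 bp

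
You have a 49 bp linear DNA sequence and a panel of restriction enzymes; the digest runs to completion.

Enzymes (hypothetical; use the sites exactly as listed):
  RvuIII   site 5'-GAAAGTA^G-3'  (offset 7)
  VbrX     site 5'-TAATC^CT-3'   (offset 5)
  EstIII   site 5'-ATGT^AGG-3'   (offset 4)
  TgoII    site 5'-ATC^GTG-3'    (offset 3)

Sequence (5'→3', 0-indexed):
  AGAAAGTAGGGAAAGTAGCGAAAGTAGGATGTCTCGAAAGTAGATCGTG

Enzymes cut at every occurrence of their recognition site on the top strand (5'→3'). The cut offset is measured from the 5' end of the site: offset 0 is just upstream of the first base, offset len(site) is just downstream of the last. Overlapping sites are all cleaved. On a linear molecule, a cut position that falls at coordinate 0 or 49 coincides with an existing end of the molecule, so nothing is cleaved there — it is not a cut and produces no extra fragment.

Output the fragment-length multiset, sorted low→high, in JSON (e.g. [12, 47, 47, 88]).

[3,4,8,9,9,16]

Site scan:
  RvuIII GAAAGTAG/7: at [1, 10, 19, 35] ⇒ [8, 17, 26, 42]
  VbrX (TAATCCT, off=5): no sites
  EstIII (ATGTAGG, off=4): no sites
  TgoII ATCGTG/3: at [43] ⇒ [46]

Pooled cuts: [8, 17, 26, 42, 46]

Fragment lengths:
  [0,8): 8 bp
  [8,17): 9 bp
  [17,26): 9 bp
  [26,42): 16 bp
  [42,46): 4 bp
  [46,49): 3 bp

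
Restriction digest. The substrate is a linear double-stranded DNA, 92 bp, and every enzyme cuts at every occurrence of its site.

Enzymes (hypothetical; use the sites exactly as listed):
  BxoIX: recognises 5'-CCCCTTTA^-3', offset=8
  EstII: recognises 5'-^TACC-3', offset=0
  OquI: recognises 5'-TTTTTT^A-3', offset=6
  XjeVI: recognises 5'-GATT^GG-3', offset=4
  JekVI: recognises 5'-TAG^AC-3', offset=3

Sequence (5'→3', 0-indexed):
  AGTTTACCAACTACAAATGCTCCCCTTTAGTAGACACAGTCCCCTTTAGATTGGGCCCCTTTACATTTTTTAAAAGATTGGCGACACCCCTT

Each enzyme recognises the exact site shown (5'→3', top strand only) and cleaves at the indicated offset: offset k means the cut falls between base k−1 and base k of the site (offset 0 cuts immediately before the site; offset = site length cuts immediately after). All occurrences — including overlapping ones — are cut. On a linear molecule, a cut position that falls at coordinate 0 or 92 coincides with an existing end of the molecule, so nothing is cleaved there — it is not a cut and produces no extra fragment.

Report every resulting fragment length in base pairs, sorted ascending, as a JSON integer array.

Per-enzyme occurrences:
  BxoIX (CCCCTTTA, off=8): starts [21, 40, 55] → cuts [29, 48, 63]
  EstII (TACC, off=0): starts [4] → cuts [4]
  OquI (TTTTTTA, off=6): starts [65] → cuts [71]
  XjeVI (GATTGG, off=4): starts [48, 75] → cuts [52, 79]
  JekVI (TAGAC, off=3): starts [30] → cuts [33]

Pooled cuts: [4, 29, 33, 48, 52, 63, 71, 79]

Fragment lengths:
  [0,4): 4 bp
  [4,29): 25 bp
  [29,33): 4 bp
  [33,48): 15 bp
  [48,52): 4 bp
  [52,63): 11 bp
  [63,71): 8 bp
  [71,79): 8 bp
  [79,92): 13 bp

[4,4,4,8,8,11,13,15,25]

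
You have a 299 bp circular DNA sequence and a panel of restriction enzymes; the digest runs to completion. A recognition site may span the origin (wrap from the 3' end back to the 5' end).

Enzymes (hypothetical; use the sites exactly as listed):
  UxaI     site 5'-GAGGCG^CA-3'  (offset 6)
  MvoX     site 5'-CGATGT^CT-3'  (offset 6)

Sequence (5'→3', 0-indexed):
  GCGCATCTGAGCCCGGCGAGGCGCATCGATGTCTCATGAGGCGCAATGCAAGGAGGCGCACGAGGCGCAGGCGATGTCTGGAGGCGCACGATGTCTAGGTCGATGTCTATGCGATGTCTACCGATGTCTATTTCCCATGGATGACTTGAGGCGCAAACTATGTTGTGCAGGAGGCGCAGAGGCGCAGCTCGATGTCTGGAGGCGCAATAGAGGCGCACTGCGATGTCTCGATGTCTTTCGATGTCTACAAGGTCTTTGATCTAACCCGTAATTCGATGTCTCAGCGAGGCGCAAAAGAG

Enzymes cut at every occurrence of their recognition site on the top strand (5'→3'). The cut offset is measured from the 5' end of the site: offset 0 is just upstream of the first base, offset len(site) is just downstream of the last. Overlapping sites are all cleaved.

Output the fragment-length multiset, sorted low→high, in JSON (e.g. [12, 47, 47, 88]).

[8,8,8,9,9,9,9,10,10,10,11,11,11,11,11,11,12,12,15,20,23,26,35]

Site scan:
  UxaI (GAGGCGCA, off=6): starts [17, 37, 52, 61, 80, 147, 170, 178, 198, 209, 285, 296] → cuts [3, 23, 43, 58, 67, 86, 153, 176, 184, 204, 215, 291]
  MvoX (CGATGTCT, off=6): starts [26, 71, 88, 100, 111, 121, 189, 220, 228, 238, 273] → cuts [32, 77, 94, 106, 117, 127, 195, 226, 234, 244, 279]

All cut coordinates (distinct, sorted): [3, 23, 32, 43, 58, 67, 77, 86, 94, 106, 117, 127, 153, 176, 184, 195, 204, 215, 226, 234, 244, 279, 291]

Fragment lengths:
  3→23: 20 bp
  23→32: 9 bp
  32→43: 11 bp
  43→58: 15 bp
  58→67: 9 bp
  67→77: 10 bp
  77→86: 9 bp
  86→94: 8 bp
  94→106: 12 bp
  106→117: 11 bp
  117→127: 10 bp
  127→153: 26 bp
  153→176: 23 bp
  176→184: 8 bp
  184→195: 11 bp
  195→204: 9 bp
  204→215: 11 bp
  215→226: 11 bp
  226→234: 8 bp
  234→244: 10 bp
  244→279: 35 bp
  279→291: 12 bp
  291→3 (wrap): 299-291+3 = 11 bp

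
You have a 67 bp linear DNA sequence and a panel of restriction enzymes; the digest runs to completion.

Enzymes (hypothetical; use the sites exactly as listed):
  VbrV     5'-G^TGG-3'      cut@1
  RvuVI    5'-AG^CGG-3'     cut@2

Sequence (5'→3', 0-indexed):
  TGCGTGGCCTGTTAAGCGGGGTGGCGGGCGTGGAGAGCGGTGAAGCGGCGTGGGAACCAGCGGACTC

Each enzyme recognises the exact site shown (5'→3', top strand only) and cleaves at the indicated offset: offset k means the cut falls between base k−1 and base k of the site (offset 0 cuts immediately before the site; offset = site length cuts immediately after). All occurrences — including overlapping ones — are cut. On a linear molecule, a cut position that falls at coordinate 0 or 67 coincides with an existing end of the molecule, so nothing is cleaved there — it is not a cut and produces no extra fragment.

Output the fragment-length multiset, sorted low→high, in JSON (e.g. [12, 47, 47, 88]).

[4,5,5,7,7,8,9,10,12]

Scan for sites:
  VbrV (GTGG, off=1): starts [3, 20, 29, 49] → cuts [4, 21, 30, 50]
  RvuVI (AGCGG, off=2): starts [14, 35, 43, 58] → cuts [16, 37, 45, 60]

All cut coordinates (distinct, sorted): [4, 16, 21, 30, 37, 45, 50, 60]

Fragments:
  [0,4): 4 bp
  [4,16): 12 bp
  [16,21): 5 bp
  [21,30): 9 bp
  [30,37): 7 bp
  [37,45): 8 bp
  [45,50): 5 bp
  [50,60): 10 bp
  [60,67): 7 bp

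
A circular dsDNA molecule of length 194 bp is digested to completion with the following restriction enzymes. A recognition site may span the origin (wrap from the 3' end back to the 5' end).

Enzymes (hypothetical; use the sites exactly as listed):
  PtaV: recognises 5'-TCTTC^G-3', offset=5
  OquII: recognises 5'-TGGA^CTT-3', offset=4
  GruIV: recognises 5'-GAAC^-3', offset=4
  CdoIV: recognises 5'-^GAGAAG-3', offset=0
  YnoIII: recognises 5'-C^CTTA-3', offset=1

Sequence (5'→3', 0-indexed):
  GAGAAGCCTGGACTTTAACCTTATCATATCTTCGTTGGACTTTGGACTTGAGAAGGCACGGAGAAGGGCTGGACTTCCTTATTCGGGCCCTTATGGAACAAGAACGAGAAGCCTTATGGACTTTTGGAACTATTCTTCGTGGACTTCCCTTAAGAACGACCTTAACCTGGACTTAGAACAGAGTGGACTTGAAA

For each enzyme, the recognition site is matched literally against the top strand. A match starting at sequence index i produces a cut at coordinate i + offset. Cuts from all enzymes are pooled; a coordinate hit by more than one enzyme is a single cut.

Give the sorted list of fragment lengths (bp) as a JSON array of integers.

Site scan:
  PtaV TCTTCG/5: at [28, 133] ⇒ [33, 138]
  OquII TGGACTT/4: at [8, 35, 42, 69, 116, 139, 167, 183] ⇒ [12, 39, 46, 73, 120, 143, 171, 187]
  GruIV GAAC/4: at [95, 101, 126, 153, 175] ⇒ [99, 105, 130, 157, 179]
  CdoIV GAGAAG/0: at [0, 49, 60, 105] ⇒ [0, 49, 60, 105]
  YnoIII CCTTA/1: at [18, 76, 88, 111, 147, 159] ⇒ [19, 77, 89, 112, 148, 160]

All cut coordinates (distinct, sorted): [0, 12, 19, 33, 39, 46, 49, 60, 73, 77, 89, 99, 105, 112, 120, 130, 138, 143, 148, 157, 160, 171, 179, 187]

Fragments:
  0→12: 12 bp
  12→19: 7 bp
  19→33: 14 bp
  33→39: 6 bp
  39→46: 7 bp
  46→49: 3 bp
  49→60: 11 bp
  60→73: 13 bp
  73→77: 4 bp
  77→89: 12 bp
  89→99: 10 bp
  99→105: 6 bp
  105→112: 7 bp
  112→120: 8 bp
  120→130: 10 bp
  130→138: 8 bp
  138→143: 5 bp
  143→148: 5 bp
  148→157: 9 bp
  157→160: 3 bp
  160→171: 11 bp
  171→179: 8 bp
  179→187: 8 bp
  187→0 (wrap): 194-187+0 = 7 bp

[3,3,4,5,5,6,6,7,7,7,7,8,8,8,8,9,10,10,11,11,12,12,13,14]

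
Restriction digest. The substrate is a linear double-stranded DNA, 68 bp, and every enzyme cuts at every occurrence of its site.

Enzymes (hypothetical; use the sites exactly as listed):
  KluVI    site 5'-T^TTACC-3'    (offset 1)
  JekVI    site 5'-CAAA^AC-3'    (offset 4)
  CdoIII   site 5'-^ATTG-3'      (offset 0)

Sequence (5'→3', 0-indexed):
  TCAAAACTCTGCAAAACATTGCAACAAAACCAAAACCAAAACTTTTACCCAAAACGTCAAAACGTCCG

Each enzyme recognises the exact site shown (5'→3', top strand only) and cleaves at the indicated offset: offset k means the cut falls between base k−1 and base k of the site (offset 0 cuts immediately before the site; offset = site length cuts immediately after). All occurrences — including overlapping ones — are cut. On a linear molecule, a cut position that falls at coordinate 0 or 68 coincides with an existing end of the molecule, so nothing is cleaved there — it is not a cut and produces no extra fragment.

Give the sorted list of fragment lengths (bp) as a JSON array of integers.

[2,4,5,6,6,7,8,9,10,11]

Per-enzyme occurrences:
  KluVI TTTACC/1: at [43] ⇒ [44]
  JekVI CAAAAC/4: at [1, 11, 24, 30, 36, 49, 57] ⇒ [5, 15, 28, 34, 40, 53, 61]
  CdoIII ATTG/0: at [17] ⇒ [17]

All cut coordinates (distinct, sorted): [5, 15, 17, 28, 34, 40, 44, 53, 61]

Fragments:
  [0,5): 5 bp
  [5,15): 10 bp
  [15,17): 2 bp
  [17,28): 11 bp
  [28,34): 6 bp
  [34,40): 6 bp
  [40,44): 4 bp
  [44,53): 9 bp
  [53,61): 8 bp
  [61,68): 7 bp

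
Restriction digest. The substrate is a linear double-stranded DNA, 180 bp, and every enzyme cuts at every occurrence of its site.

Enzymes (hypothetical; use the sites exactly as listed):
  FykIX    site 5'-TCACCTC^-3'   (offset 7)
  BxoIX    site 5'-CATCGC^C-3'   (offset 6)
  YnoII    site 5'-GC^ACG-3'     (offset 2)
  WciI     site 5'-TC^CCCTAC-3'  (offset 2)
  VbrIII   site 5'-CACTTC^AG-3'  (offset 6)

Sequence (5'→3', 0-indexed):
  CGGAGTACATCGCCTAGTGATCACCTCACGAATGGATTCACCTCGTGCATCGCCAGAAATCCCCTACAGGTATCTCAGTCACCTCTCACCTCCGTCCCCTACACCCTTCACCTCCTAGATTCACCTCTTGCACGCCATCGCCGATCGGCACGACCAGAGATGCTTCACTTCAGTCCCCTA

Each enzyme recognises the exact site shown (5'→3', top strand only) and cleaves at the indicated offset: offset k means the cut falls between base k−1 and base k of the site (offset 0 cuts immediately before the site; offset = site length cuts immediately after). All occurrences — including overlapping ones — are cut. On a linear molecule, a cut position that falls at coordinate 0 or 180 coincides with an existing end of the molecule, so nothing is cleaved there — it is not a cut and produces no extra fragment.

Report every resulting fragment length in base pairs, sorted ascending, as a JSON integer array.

Scan for sites:
  FykIX (TCACCTC, off=7): starts [20, 37, 78, 85, 107, 120] → cuts [27, 44, 85, 92, 114, 127]
  BxoIX (CATCGCC, off=6): starts [7, 47, 135] → cuts [13, 53, 141]
  YnoII (GCACG, off=2): starts [129, 147] → cuts [131, 149]
  WciI (TCCCCTAC, off=2): starts [59, 94] → cuts [61, 96]
  VbrIII (CACTTCAG, off=6): starts [165] → cuts [171]

All cut coordinates (distinct, sorted): [13, 27, 44, 53, 61, 85, 92, 96, 114, 127, 131, 141, 149, 171]

Fragments:
  [0,13): 13 bp
  [13,27): 14 bp
  [27,44): 17 bp
  [44,53): 9 bp
  [53,61): 8 bp
  [61,85): 24 bp
  [85,92): 7 bp
  [92,96): 4 bp
  [96,114): 18 bp
  [114,127): 13 bp
  [127,131): 4 bp
  [131,141): 10 bp
  [141,149): 8 bp
  [149,171): 22 bp
  [171,180): 9 bp

[4,4,7,8,8,9,9,10,13,13,14,17,18,22,24]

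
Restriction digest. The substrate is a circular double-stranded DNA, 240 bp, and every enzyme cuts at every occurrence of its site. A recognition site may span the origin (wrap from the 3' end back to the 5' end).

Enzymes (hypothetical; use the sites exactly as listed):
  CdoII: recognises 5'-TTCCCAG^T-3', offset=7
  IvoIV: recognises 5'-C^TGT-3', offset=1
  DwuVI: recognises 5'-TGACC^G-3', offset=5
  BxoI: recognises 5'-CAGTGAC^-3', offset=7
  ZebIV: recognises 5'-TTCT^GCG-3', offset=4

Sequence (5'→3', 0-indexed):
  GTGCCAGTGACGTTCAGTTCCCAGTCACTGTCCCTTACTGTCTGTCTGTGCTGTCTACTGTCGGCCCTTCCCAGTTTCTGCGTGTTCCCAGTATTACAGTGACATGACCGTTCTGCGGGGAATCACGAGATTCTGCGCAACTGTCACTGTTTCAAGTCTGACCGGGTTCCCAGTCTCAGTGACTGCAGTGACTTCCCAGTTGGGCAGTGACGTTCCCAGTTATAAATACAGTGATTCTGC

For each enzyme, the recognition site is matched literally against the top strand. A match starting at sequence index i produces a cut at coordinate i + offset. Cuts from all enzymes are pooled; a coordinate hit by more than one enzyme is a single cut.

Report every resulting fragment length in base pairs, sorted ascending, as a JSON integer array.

[4,4,4,5,5,5,6,6,7,7,7,8,9,10,10,10,12,12,12,13,13,16,16,19,20]

Scan for sites:
  CdoII TTCCCAGT/7: at [17, 67, 84, 166, 192, 212] ⇒ [24, 74, 91, 173, 199, 219]
  IvoIV CTGT/1: at [27, 37, 41, 45, 50, 57, 140, 146] ⇒ [28, 38, 42, 46, 51, 58, 141, 147]
  DwuVI TGACCG/5: at [104, 158] ⇒ [109, 163]
  BxoI CAGTGAC/7: at [4, 96, 176, 185, 204] ⇒ [11, 103, 183, 192, 211]
  ZebIV TTCTGCG/4: at [75, 110, 130, 234] ⇒ [79, 114, 134, 238]

Pooled cuts: [11, 24, 28, 38, 42, 46, 51, 58, 74, 79, 91, 103, 109, 114, 134, 141, 147, 163, 173, 183, 192, 199, 211, 219, 238]

Fragments:
  11→24: 13 bp
  24→28: 4 bp
  28→38: 10 bp
  38→42: 4 bp
  42→46: 4 bp
  46→51: 5 bp
  51→58: 7 bp
  58→74: 16 bp
  74→79: 5 bp
  79→91: 12 bp
  91→103: 12 bp
  103→109: 6 bp
  109→114: 5 bp
  114→134: 20 bp
  134→141: 7 bp
  141→147: 6 bp
  147→163: 16 bp
  163→173: 10 bp
  173→183: 10 bp
  183→192: 9 bp
  192→199: 7 bp
  199→211: 12 bp
  211→219: 8 bp
  219→238: 19 bp
  238→11 (wrap): 240-238+11 = 13 bp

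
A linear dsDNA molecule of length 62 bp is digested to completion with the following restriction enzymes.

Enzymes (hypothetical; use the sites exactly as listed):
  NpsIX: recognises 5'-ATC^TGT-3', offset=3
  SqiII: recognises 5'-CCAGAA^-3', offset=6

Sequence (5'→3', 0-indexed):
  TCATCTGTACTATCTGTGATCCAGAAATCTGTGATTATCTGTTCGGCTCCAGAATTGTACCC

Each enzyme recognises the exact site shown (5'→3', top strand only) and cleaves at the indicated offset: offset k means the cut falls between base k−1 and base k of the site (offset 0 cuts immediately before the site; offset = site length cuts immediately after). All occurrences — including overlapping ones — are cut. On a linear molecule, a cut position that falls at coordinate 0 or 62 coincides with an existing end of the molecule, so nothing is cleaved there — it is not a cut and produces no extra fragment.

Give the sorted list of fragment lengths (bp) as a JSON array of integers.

[3,5,8,9,10,12,15]

Site scan:
  NpsIX ATCTGT/3: at [2, 11, 26, 36] ⇒ [5, 14, 29, 39]
  SqiII CCAGAA/6: at [20, 48] ⇒ [26, 54]

All cut coordinates (distinct, sorted): [5, 14, 26, 29, 39, 54]

Fragments:
  [0,5): 5 bp
  [5,14): 9 bp
  [14,26): 12 bp
  [26,29): 3 bp
  [29,39): 10 bp
  [39,54): 15 bp
  [54,62): 8 bp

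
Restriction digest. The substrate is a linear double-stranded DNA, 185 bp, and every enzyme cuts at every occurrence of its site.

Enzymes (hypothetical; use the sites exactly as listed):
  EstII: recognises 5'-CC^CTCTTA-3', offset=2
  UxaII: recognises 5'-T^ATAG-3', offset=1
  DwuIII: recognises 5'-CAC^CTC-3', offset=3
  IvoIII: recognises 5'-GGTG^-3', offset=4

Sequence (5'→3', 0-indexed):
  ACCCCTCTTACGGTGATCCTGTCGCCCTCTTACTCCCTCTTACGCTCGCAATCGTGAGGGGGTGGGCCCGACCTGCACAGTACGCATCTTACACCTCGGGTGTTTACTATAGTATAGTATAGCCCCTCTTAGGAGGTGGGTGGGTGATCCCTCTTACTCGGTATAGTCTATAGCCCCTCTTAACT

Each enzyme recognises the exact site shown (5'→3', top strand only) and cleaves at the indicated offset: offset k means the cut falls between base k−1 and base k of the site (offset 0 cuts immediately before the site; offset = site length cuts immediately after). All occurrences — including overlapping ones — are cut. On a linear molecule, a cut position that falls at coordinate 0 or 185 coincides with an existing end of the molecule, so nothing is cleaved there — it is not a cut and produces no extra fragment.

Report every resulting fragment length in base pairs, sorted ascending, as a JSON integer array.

Site scan:
  EstII CCCTCTTA/2: at [2, 24, 34, 123, 148, 174] ⇒ [4, 26, 36, 125, 150, 176]
  UxaII TATAG/1: at [107, 112, 117, 161, 168] ⇒ [108, 113, 118, 162, 169]
  DwuIII CACCTC/3: at [91] ⇒ [94]
  IvoIII GGTG/4: at [11, 60, 98, 134, 138, 142] ⇒ [15, 64, 102, 138, 142, 146]

All cut coordinates (distinct, sorted): [4, 15, 26, 36, 64, 94, 102, 108, 113, 118, 125, 138, 142, 146, 150, 162, 169, 176]

Fragments:
  [0,4): 4 bp
  [4,15): 11 bp
  [15,26): 11 bp
  [26,36): 10 bp
  [36,64): 28 bp
  [64,94): 30 bp
  [94,102): 8 bp
  [102,108): 6 bp
  [108,113): 5 bp
  [113,118): 5 bp
  [118,125): 7 bp
  [125,138): 13 bp
  [138,142): 4 bp
  [142,146): 4 bp
  [146,150): 4 bp
  [150,162): 12 bp
  [162,169): 7 bp
  [169,176): 7 bp
  [176,185): 9 bp

[4,4,4,4,5,5,6,7,7,7,8,9,10,11,11,12,13,28,30]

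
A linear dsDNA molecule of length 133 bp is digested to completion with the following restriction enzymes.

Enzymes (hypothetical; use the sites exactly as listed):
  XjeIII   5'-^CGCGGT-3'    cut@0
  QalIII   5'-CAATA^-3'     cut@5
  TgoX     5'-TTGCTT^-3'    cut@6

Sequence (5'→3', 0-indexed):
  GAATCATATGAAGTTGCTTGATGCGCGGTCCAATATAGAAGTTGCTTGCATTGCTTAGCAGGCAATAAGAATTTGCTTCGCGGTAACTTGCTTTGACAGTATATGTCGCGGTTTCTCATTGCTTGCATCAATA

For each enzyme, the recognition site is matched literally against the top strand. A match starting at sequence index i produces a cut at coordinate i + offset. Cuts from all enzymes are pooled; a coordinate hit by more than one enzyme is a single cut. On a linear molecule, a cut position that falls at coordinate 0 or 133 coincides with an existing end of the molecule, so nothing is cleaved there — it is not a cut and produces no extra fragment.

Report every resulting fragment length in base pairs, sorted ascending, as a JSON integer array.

[4,9,9,11,11,12,12,13,15,18,19]

Site scan:
  XjeIII CGCGGT/0: at [23, 78, 106] ⇒ [23, 78, 106]
  QalIII CAATA/5: at [30, 62, 128] ⇒ [35, 67] (position 133 is a terminus of the linear molecule — no cut)
  TgoX TTGCTT/6: at [13, 41, 50, 72, 87, 118] ⇒ [19, 47, 56, 78, 93, 124]

All cut coordinates (distinct, sorted): [19, 23, 35, 47, 56, 67, 78, 93, 106, 124]

Fragment lengths:
  [0,19): 19 bp
  [19,23): 4 bp
  [23,35): 12 bp
  [35,47): 12 bp
  [47,56): 9 bp
  [56,67): 11 bp
  [67,78): 11 bp
  [78,93): 15 bp
  [93,106): 13 bp
  [106,124): 18 bp
  [124,133): 9 bp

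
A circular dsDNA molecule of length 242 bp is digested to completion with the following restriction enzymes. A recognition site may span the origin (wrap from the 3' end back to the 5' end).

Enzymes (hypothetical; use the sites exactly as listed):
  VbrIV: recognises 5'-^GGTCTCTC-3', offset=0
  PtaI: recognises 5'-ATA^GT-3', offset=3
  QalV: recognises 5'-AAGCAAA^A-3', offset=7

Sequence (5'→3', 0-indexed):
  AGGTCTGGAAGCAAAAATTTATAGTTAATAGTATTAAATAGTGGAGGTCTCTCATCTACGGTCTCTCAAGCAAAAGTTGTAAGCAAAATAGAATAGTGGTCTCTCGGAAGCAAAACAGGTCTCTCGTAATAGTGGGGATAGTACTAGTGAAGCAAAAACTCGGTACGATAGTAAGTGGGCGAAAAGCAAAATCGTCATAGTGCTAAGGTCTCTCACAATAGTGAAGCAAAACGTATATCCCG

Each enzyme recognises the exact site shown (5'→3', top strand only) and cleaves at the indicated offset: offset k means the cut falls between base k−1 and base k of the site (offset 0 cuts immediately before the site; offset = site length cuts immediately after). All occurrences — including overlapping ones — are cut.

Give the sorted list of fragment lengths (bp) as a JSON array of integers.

[2,3,5,7,7,8,8,9,9,10,10,13,14,14,14,14,15,16,17,20,27]

Per-enzyme occurrences:
  VbrIV GGTCTCTC/0: at [45, 59, 97, 117, 206] ⇒ [45, 59, 97, 117, 206]
  PtaI ATAGT/3: at [20, 27, 37, 92, 128, 137, 167, 196, 217] ⇒ [23, 30, 40, 95, 131, 140, 170, 199, 220]
  QalV AAGCAAAA/7: at [8, 67, 80, 107, 149, 183, 223] ⇒ [15, 74, 87, 114, 156, 190, 230]

All cut coordinates (distinct, sorted): [15, 23, 30, 40, 45, 59, 74, 87, 95, 97, 114, 117, 131, 140, 156, 170, 190, 199, 206, 220, 230]

Fragments:
  15→23: 8 bp
  23→30: 7 bp
  30→40: 10 bp
  40→45: 5 bp
  45→59: 14 bp
  59→74: 15 bp
  74→87: 13 bp
  87→95: 8 bp
  95→97: 2 bp
  97→114: 17 bp
  114→117: 3 bp
  117→131: 14 bp
  131→140: 9 bp
  140→156: 16 bp
  156→170: 14 bp
  170→190: 20 bp
  190→199: 9 bp
  199→206: 7 bp
  206→220: 14 bp
  220→230: 10 bp
  230→15 (wrap): 242-230+15 = 27 bp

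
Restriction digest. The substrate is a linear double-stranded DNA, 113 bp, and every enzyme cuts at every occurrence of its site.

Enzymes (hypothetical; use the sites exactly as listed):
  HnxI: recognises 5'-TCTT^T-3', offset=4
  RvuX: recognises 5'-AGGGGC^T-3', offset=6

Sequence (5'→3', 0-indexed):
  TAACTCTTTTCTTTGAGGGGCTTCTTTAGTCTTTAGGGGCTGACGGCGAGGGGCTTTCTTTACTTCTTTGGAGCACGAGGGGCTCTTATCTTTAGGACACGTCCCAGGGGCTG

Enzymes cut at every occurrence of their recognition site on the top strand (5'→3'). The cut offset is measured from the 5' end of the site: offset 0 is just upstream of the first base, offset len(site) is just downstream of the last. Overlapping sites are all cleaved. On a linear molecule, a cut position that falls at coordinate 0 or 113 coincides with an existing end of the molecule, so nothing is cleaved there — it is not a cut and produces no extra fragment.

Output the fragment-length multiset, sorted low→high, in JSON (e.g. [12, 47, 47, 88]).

Per-enzyme occurrences:
  HnxI (TCTTT, off=4): starts [4, 9, 22, 29, 56, 64, 88] → cuts [8, 13, 26, 33, 60, 68, 92]
  RvuX (AGGGGCT, off=6): starts [15, 34, 48, 77, 105] → cuts [21, 40, 54, 83, 111]

All cut coordinates (distinct, sorted): [8, 13, 21, 26, 33, 40, 54, 60, 68, 83, 92, 111]

Fragment lengths:
  [0,8): 8 bp
  [8,13): 5 bp
  [13,21): 8 bp
  [21,26): 5 bp
  [26,33): 7 bp
  [33,40): 7 bp
  [40,54): 14 bp
  [54,60): 6 bp
  [60,68): 8 bp
  [68,83): 15 bp
  [83,92): 9 bp
  [92,111): 19 bp
  [111,113): 2 bp

[2,5,5,6,7,7,8,8,8,9,14,15,19]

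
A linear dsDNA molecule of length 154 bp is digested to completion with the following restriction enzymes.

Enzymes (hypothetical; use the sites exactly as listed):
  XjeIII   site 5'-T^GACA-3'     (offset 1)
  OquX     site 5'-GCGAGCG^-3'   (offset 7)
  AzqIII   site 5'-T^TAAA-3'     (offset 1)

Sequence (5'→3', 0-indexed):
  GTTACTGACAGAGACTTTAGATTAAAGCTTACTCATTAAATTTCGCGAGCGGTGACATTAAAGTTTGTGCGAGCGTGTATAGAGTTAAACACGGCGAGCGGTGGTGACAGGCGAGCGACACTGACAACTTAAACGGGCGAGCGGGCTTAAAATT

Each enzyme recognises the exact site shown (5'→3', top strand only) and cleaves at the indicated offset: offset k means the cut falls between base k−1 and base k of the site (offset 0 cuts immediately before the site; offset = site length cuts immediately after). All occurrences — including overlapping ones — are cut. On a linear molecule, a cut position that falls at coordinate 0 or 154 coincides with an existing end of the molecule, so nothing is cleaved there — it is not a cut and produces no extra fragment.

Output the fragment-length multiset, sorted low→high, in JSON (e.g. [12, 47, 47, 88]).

[2,4,5,5,5,6,7,7,10,12,14,14,15,15,16,17]

Scan for sites:
  XjeIII (TGACA, off=1): starts [5, 52, 104, 121] → cuts [6, 53, 105, 122]
  OquX (GCGAGCG, off=7): starts [44, 68, 93, 110, 136] → cuts [51, 75, 100, 117, 143]
  AzqIII (TTAAA, off=1): starts [21, 35, 57, 84, 128, 146] → cuts [22, 36, 58, 85, 129, 147]

Pooled cuts: [6, 22, 36, 51, 53, 58, 75, 85, 100, 105, 117, 122, 129, 143, 147]

Fragments:
  [0,6): 6 bp
  [6,22): 16 bp
  [22,36): 14 bp
  [36,51): 15 bp
  [51,53): 2 bp
  [53,58): 5 bp
  [58,75): 17 bp
  [75,85): 10 bp
  [85,100): 15 bp
  [100,105): 5 bp
  [105,117): 12 bp
  [117,122): 5 bp
  [122,129): 7 bp
  [129,143): 14 bp
  [143,147): 4 bp
  [147,154): 7 bp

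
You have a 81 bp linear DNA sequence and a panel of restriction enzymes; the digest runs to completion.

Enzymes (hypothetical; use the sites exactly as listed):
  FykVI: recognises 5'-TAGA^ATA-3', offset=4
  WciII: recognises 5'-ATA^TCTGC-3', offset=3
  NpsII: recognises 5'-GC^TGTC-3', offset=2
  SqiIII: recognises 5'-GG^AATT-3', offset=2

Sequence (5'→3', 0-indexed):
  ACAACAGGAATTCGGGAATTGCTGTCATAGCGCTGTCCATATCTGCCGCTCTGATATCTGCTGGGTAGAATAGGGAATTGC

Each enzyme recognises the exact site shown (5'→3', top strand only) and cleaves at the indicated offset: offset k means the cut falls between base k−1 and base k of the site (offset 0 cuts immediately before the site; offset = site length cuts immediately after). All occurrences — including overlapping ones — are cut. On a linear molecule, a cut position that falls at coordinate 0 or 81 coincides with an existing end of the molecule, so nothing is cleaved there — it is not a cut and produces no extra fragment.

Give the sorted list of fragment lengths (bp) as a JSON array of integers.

[6,6,6,8,8,8,11,13,15]

Per-enzyme occurrences:
  FykVI TAGAATA/4: at [65] ⇒ [69]
  WciII ATATCTGC/3: at [38, 53] ⇒ [41, 56]
  NpsII GCTGTC/2: at [20, 31] ⇒ [22, 33]
  SqiIII GGAATT/2: at [6, 14, 73] ⇒ [8, 16, 75]

Pooled cuts: [8, 16, 22, 33, 41, 56, 69, 75]

Fragment lengths:
  [0,8): 8 bp
  [8,16): 8 bp
  [16,22): 6 bp
  [22,33): 11 bp
  [33,41): 8 bp
  [41,56): 15 bp
  [56,69): 13 bp
  [69,75): 6 bp
  [75,81): 6 bp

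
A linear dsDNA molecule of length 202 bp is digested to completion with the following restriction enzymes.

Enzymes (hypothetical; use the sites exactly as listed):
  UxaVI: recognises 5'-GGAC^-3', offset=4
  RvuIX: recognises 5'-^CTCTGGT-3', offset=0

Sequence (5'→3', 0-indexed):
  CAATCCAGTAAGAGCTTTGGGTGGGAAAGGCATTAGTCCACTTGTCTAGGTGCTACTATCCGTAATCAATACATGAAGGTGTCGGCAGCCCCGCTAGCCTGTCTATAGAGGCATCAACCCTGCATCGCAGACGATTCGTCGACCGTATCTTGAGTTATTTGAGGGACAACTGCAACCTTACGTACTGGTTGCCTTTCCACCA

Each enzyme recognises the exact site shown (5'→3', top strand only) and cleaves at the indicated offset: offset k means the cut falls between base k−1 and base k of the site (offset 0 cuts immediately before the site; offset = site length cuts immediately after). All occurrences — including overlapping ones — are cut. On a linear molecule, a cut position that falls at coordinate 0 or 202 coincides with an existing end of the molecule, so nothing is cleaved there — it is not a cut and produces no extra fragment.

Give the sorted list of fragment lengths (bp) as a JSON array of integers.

[35,167]

Site scan:
  UxaVI (GGAC, off=4): starts [163] → cuts [167]
  RvuIX (CTCTGGT, off=0): no sites

All cut coordinates (distinct, sorted): [167]

Fragment lengths:
  [0,167): 167 bp
  [167,202): 35 bp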